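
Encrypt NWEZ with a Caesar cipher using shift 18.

FOWR

N(13): 13+18=31≡5 → F
W(22): 22+18=40≡14 → O
E(4): 4+18=22 → W
Z(25): 25+18=43≡17 → R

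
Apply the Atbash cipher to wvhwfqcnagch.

desdujxmztxs

w(22) → d(3)
v(21) → e(4)
h(7) → s(18)
w(22) → d(3)
f(5) → u(20)
q(16) → j(9)
c(2) → x(23)
n(13) → m(12)
a(0) → z(25)
g(6) → t(19)
c(2) → x(23)
h(7) → s(18)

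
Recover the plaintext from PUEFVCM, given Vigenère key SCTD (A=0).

XSLCDAT

Repeat the key across the ciphertext: SCTDSCT
P(15)−S(18): -3≡23 → X
U(20)−C(2): 18 → S
E(4)−T(19): -15≡11 → L
F(5)−D(3): 2 → C
V(21)−S(18): 3 → D
C(2)−C(2): 0 → A
M(12)−T(19): -7≡19 → T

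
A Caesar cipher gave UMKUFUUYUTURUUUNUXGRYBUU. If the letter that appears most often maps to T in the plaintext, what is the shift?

1

The most frequent ciphertext letter is U (appears 12 times).
U is position 20; T is position 19.
Shift = 1.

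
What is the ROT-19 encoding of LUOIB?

L(11): 11+19=30≡4 → E
U(20): 20+19=39≡13 → N
O(14): 14+19=33≡7 → H
I(8): 8+19=27≡1 → B
B(1): 1+19=20 → U

ENHBU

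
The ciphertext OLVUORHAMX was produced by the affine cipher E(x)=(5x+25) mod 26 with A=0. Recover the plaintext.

DSUZDOMVNK

The inverse of 5 mod 26 is 21, since 5·21=105≡1. Apply D(y)=21·(y−25) mod 26:
O(14): 21·(14−25)=-231≡3 → D
L(11): 21·(11−25)=-294≡18 → S
V(21): 21·(21−25)=-84≡20 → U
U(20): 21·(20−25)=-105≡25 → Z
O(14): 21·(14−25)=-231≡3 → D
R(17): 21·(17−25)=-168≡14 → O
H(7): 21·(7−25)=-378≡12 → M
A(0): 21·(0−25)=-525≡21 → V
M(12): 21·(12−25)=-273≡13 → N
X(23): 21·(23−25)=-42≡10 → K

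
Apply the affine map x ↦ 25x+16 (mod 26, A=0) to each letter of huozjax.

jwcrhqt

h(7): 25·7+16=191≡9 → j
u(20): 25·20+16=516≡22 → w
o(14): 25·14+16=366≡2 → c
z(25): 25·25+16=641≡17 → r
j(9): 25·9+16=241≡7 → h
a(0): 25·0+16=16 → q
x(23): 25·23+16=591≡19 → t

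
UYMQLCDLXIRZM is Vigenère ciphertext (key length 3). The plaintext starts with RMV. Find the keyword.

DMR

Subtract each crib letter from the matching ciphertext letter (mod 26):
U(20)−R(17)=3 → D
Y(24)−M(12)=12 → M
M(12)−V(21)=-9≡17 → R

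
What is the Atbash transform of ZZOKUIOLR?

AALPFRLOI

Z(25) → A(0)
Z(25) → A(0)
O(14) → L(11)
K(10) → P(15)
U(20) → F(5)
I(8) → R(17)
O(14) → L(11)
L(11) → O(14)
R(17) → I(8)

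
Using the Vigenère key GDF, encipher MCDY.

Repeat the key across the message: GDFG
M(12)+G(6): 18 → S
C(2)+D(3): 5 → F
D(3)+F(5): 8 → I
Y(24)+G(6): 30≡4 → E

SFIE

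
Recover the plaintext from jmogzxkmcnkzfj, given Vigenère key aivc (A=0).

jetezppkcfpxfb

Repeat the key across the ciphertext: aivcaivcaivcai
j(9)−a(0): 9 → j
m(12)−i(8): 4 → e
o(14)−v(21): -7≡19 → t
g(6)−c(2): 4 → e
z(25)−a(0): 25 → z
x(23)−i(8): 15 → p
k(10)−v(21): -11≡15 → p
m(12)−c(2): 10 → k
c(2)−a(0): 2 → c
n(13)−i(8): 5 → f
k(10)−v(21): -11≡15 → p
z(25)−c(2): 23 → x
f(5)−a(0): 5 → f
j(9)−i(8): 1 → b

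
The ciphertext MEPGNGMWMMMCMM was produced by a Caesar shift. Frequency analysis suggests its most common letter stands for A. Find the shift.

The most frequent ciphertext letter is M (appears 7 times).
M is position 12; A is position 0.
Shift = 12.

12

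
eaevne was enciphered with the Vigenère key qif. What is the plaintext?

oszffz

Repeat the key across the ciphertext: qifqif
e(4)−q(16): -12≡14 → o
a(0)−i(8): -8≡18 → s
e(4)−f(5): -1≡25 → z
v(21)−q(16): 5 → f
n(13)−i(8): 5 → f
e(4)−f(5): -1≡25 → z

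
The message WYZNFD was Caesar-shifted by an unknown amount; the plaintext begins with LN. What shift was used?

11

From the crib: W(22)−L(11)=11, so the shift is 11.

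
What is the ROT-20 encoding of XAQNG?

X(23): 23+20=43≡17 → R
A(0): 0+20=20 → U
Q(16): 16+20=36≡10 → K
N(13): 13+20=33≡7 → H
G(6): 6+20=26≡0 → A

RUKHA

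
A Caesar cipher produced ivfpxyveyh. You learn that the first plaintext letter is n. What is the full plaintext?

nakucdajdm

From the crib: i(8)−n(13)=-5≡21, so the shift is 21.
Subtract 21 from each ciphertext letter:
i(8): 8−21=-13≡13 → n
v(21): 21−21=0 → a
f(5): 5−21=-16≡10 → k
p(15): 15−21=-6≡20 → u
x(23): 23−21=2 → c
y(24): 24−21=3 → d
v(21): 21−21=0 → a
e(4): 4−21=-17≡9 → j
y(24): 24−21=3 → d
h(7): 7−21=-14≡12 → m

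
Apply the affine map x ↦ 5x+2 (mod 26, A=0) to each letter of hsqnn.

h(7): 5·7+2=37≡11 → l
s(18): 5·18+2=92≡14 → o
q(16): 5·16+2=82≡4 → e
n(13): 5·13+2=67≡15 → p
n(13): 5·13+2=67≡15 → p

loepp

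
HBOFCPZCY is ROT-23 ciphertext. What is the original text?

H(7): 7−23=-16≡10 → K
B(1): 1−23=-22≡4 → E
O(14): 14−23=-9≡17 → R
F(5): 5−23=-18≡8 → I
C(2): 2−23=-21≡5 → F
P(15): 15−23=-8≡18 → S
Z(25): 25−23=2 → C
C(2): 2−23=-21≡5 → F
Y(24): 24−23=1 → B

KERIFSCFB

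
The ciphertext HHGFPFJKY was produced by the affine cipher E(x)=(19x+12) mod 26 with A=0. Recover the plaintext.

The inverse of 19 mod 26 is 11, since 19·11=209≡1. Apply D(y)=11·(y−12) mod 26:
H(7): 11·(7−12)=-55≡23 → X
H(7): 11·(7−12)=-55≡23 → X
G(6): 11·(6−12)=-66≡12 → M
F(5): 11·(5−12)=-77≡1 → B
P(15): 11·(15−12)=33≡7 → H
F(5): 11·(5−12)=-77≡1 → B
J(9): 11·(9−12)=-33≡19 → T
K(10): 11·(10−12)=-22≡4 → E
Y(24): 11·(24−12)=132≡2 → C

XXMBHBTEC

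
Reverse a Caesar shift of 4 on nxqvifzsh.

n(13): 13−4=9 → j
x(23): 23−4=19 → t
q(16): 16−4=12 → m
v(21): 21−4=17 → r
i(8): 8−4=4 → e
f(5): 5−4=1 → b
z(25): 25−4=21 → v
s(18): 18−4=14 → o
h(7): 7−4=3 → d

jtmrebvod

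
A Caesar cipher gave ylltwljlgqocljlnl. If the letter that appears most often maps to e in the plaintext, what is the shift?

7

The most frequent ciphertext letter is l (appears 7 times).
l is position 11; e is position 4.
Shift = 7.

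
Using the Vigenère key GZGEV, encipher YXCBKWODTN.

EWIFFCNJXI

Repeat the key across the message: GZGEVGZGEV
Y(24)+G(6): 30≡4 → E
X(23)+Z(25): 48≡22 → W
C(2)+G(6): 8 → I
B(1)+E(4): 5 → F
K(10)+V(21): 31≡5 → F
W(22)+G(6): 28≡2 → C
O(14)+Z(25): 39≡13 → N
D(3)+G(6): 9 → J
T(19)+E(4): 23 → X
N(13)+V(21): 34≡8 → I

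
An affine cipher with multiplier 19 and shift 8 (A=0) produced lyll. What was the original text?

The inverse of 19 mod 26 is 11, since 19·11=209≡1. Apply D(y)=11·(y−8) mod 26:
l(11): 11·(11−8)=33≡7 → h
y(24): 11·(24−8)=176≡20 → u
l(11): 11·(11−8)=33≡7 → h
l(11): 11·(11−8)=33≡7 → h

huhh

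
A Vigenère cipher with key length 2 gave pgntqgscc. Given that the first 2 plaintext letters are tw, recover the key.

wk

Subtract each crib letter from the matching ciphertext letter (mod 26):
p(15)−t(19)=-4≡22 → w
g(6)−w(22)=-16≡10 → k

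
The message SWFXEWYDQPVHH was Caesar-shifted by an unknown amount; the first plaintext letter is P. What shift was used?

From the crib: S(18)−P(15)=3, so the shift is 3.

3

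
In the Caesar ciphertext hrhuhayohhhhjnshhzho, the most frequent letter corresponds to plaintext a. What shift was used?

The most frequent ciphertext letter is h (appears 10 times).
h is position 7; a is position 0.
Shift = 7.

7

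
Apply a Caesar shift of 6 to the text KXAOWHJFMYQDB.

QDGUCNPLSEWJH

K(10): 10+6=16 → Q
X(23): 23+6=29≡3 → D
A(0): 0+6=6 → G
O(14): 14+6=20 → U
W(22): 22+6=28≡2 → C
H(7): 7+6=13 → N
J(9): 9+6=15 → P
F(5): 5+6=11 → L
M(12): 12+6=18 → S
Y(24): 24+6=30≡4 → E
Q(16): 16+6=22 → W
D(3): 3+6=9 → J
B(1): 1+6=7 → H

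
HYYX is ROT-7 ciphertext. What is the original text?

ARRQ

H(7): 7−7=0 → A
Y(24): 24−7=17 → R
Y(24): 24−7=17 → R
X(23): 23−7=16 → Q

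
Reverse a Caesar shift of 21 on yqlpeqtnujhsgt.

dvqujvyszomxly

y(24): 24−21=3 → d
q(16): 16−21=-5≡21 → v
l(11): 11−21=-10≡16 → q
p(15): 15−21=-6≡20 → u
e(4): 4−21=-17≡9 → j
q(16): 16−21=-5≡21 → v
t(19): 19−21=-2≡24 → y
n(13): 13−21=-8≡18 → s
u(20): 20−21=-1≡25 → z
j(9): 9−21=-12≡14 → o
h(7): 7−21=-14≡12 → m
s(18): 18−21=-3≡23 → x
g(6): 6−21=-15≡11 → l
t(19): 19−21=-2≡24 → y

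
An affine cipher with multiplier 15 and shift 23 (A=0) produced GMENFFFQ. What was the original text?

The inverse of 15 mod 26 is 7, since 15·7=105≡1. Apply D(y)=7·(y−23) mod 26:
G(6): 7·(6−23)=-119≡11 → L
M(12): 7·(12−23)=-77≡1 → B
E(4): 7·(4−23)=-133≡23 → X
N(13): 7·(13−23)=-70≡8 → I
F(5): 7·(5−23)=-126≡4 → E
F(5): 7·(5−23)=-126≡4 → E
F(5): 7·(5−23)=-126≡4 → E
Q(16): 7·(16−23)=-49≡3 → D

LBXIEEED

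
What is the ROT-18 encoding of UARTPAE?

MSJLHSW

U(20): 20+18=38≡12 → M
A(0): 0+18=18 → S
R(17): 17+18=35≡9 → J
T(19): 19+18=37≡11 → L
P(15): 15+18=33≡7 → H
A(0): 0+18=18 → S
E(4): 4+18=22 → W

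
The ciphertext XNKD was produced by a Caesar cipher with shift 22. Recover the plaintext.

X(23): 23−22=1 → B
N(13): 13−22=-9≡17 → R
K(10): 10−22=-12≡14 → O
D(3): 3−22=-19≡7 → H

BROH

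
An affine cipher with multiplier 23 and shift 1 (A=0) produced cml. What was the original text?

The inverse of 23 mod 26 is 17, since 23·17=391≡1. Apply D(y)=17·(y−1) mod 26:
c(2): 17·(2−1)=17 → r
m(12): 17·(12−1)=187≡5 → f
l(11): 17·(11−1)=170≡14 → o

rfo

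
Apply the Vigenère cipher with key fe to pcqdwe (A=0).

Repeat the key across the message: fefefe
p(15)+f(5): 20 → u
c(2)+e(4): 6 → g
q(16)+f(5): 21 → v
d(3)+e(4): 7 → h
w(22)+f(5): 27≡1 → b
e(4)+e(4): 8 → i

ugvhbi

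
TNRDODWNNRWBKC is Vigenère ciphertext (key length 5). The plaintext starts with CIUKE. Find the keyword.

Subtract each crib letter from the matching ciphertext letter (mod 26):
T(19)−C(2)=17 → R
N(13)−I(8)=5 → F
R(17)−U(20)=-3≡23 → X
D(3)−K(10)=-7≡19 → T
O(14)−E(4)=10 → K

RFXTK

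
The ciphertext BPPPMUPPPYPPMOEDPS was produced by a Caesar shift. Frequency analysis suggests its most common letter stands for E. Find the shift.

The most frequent ciphertext letter is P (appears 9 times).
P is position 15; E is position 4.
Shift = 11.

11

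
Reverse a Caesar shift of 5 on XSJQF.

X(23): 23−5=18 → S
S(18): 18−5=13 → N
J(9): 9−5=4 → E
Q(16): 16−5=11 → L
F(5): 5−5=0 → A

SNELA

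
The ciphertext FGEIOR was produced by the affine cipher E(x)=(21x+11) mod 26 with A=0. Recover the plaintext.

WBRLPE

The inverse of 21 mod 26 is 5, since 21·5=105≡1. Apply D(y)=5·(y−11) mod 26:
F(5): 5·(5−11)=-30≡22 → W
G(6): 5·(6−11)=-25≡1 → B
E(4): 5·(4−11)=-35≡17 → R
I(8): 5·(8−11)=-15≡11 → L
O(14): 5·(14−11)=15 → P
R(17): 5·(17−11)=30≡4 → E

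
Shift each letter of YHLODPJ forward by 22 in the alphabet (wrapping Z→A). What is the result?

UDHKZLF

Y(24): 24+22=46≡20 → U
H(7): 7+22=29≡3 → D
L(11): 11+22=33≡7 → H
O(14): 14+22=36≡10 → K
D(3): 3+22=25 → Z
P(15): 15+22=37≡11 → L
J(9): 9+22=31≡5 → F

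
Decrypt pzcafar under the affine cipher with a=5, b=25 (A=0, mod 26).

yalvwvo

The inverse of 5 mod 26 is 21, since 5·21=105≡1. Apply D(y)=21·(y−25) mod 26:
p(15): 21·(15−25)=-210≡24 → y
z(25): 21·(25−25)=0 → a
c(2): 21·(2−25)=-483≡11 → l
a(0): 21·(0−25)=-525≡21 → v
f(5): 21·(5−25)=-420≡22 → w
a(0): 21·(0−25)=-525≡21 → v
r(17): 21·(17−25)=-168≡14 → o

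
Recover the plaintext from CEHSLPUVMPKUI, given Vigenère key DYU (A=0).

Repeat the key across the ciphertext: DYUDYUDYUDYUD
C(2)−D(3): -1≡25 → Z
E(4)−Y(24): -20≡6 → G
H(7)−U(20): -13≡13 → N
S(18)−D(3): 15 → P
L(11)−Y(24): -13≡13 → N
P(15)−U(20): -5≡21 → V
U(20)−D(3): 17 → R
V(21)−Y(24): -3≡23 → X
M(12)−U(20): -8≡18 → S
P(15)−D(3): 12 → M
K(10)−Y(24): -14≡12 → M
U(20)−U(20): 0 → A
I(8)−D(3): 5 → F

ZGNPNVRXSMMAF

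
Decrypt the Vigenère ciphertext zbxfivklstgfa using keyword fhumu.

uudtoqdrgzbyg

Repeat the key across the ciphertext: fhumufhumufhu
z(25)−f(5): 20 → u
b(1)−h(7): -6≡20 → u
x(23)−u(20): 3 → d
f(5)−m(12): -7≡19 → t
i(8)−u(20): -12≡14 → o
v(21)−f(5): 16 → q
k(10)−h(7): 3 → d
l(11)−u(20): -9≡17 → r
s(18)−m(12): 6 → g
t(19)−u(20): -1≡25 → z
g(6)−f(5): 1 → b
f(5)−h(7): -2≡24 → y
a(0)−u(20): -20≡6 → g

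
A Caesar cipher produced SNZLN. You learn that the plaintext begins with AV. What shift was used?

18

From the crib: S(18)−A(0)=18, so the shift is 18.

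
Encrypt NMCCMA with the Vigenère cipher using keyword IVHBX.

Repeat the key across the message: IVHBXI
N(13)+I(8): 21 → V
M(12)+V(21): 33≡7 → H
C(2)+H(7): 9 → J
C(2)+B(1): 3 → D
M(12)+X(23): 35≡9 → J
A(0)+I(8): 8 → I

VHJDJI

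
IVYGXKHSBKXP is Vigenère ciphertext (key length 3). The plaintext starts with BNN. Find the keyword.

HIL

Subtract each crib letter from the matching ciphertext letter (mod 26):
I(8)−B(1)=7 → H
V(21)−N(13)=8 → I
Y(24)−N(13)=11 → L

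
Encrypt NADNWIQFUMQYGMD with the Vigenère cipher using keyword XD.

Repeat the key across the message: XDXDXDXDXDXDXDX
N(13)+X(23): 36≡10 → K
A(0)+D(3): 3 → D
D(3)+X(23): 26≡0 → A
N(13)+D(3): 16 → Q
W(22)+X(23): 45≡19 → T
I(8)+D(3): 11 → L
Q(16)+X(23): 39≡13 → N
F(5)+D(3): 8 → I
U(20)+X(23): 43≡17 → R
M(12)+D(3): 15 → P
Q(16)+X(23): 39≡13 → N
Y(24)+D(3): 27≡1 → B
G(6)+X(23): 29≡3 → D
M(12)+D(3): 15 → P
D(3)+X(23): 26≡0 → A

KDAQTLNIRPNBDPA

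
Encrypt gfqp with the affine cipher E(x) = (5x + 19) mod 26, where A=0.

g(6): 5·6+19=49≡23 → x
f(5): 5·5+19=44≡18 → s
q(16): 5·16+19=99≡21 → v
p(15): 5·15+19=94≡16 → q

xsvq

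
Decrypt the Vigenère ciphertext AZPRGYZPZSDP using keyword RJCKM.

JQNHUHQNPGMG

Repeat the key across the ciphertext: RJCKMRJCKMRJ
A(0)−R(17): -17≡9 → J
Z(25)−J(9): 16 → Q
P(15)−C(2): 13 → N
R(17)−K(10): 7 → H
G(6)−M(12): -6≡20 → U
Y(24)−R(17): 7 → H
Z(25)−J(9): 16 → Q
P(15)−C(2): 13 → N
Z(25)−K(10): 15 → P
S(18)−M(12): 6 → G
D(3)−R(17): -14≡12 → M
P(15)−J(9): 6 → G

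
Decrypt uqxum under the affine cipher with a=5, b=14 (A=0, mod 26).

The inverse of 5 mod 26 is 21, since 5·21=105≡1. Apply D(y)=21·(y−14) mod 26:
u(20): 21·(20−14)=126≡22 → w
q(16): 21·(16−14)=42≡16 → q
x(23): 21·(23−14)=189≡7 → h
u(20): 21·(20−14)=126≡22 → w
m(12): 21·(12−14)=-42≡10 → k

wqhwk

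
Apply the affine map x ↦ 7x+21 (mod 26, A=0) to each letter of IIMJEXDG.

ZZBGXAQL

I(8): 7·8+21=77≡25 → Z
I(8): 7·8+21=77≡25 → Z
M(12): 7·12+21=105≡1 → B
J(9): 7·9+21=84≡6 → G
E(4): 7·4+21=49≡23 → X
X(23): 7·23+21=182≡0 → A
D(3): 7·3+21=42≡16 → Q
G(6): 7·6+21=63≡11 → L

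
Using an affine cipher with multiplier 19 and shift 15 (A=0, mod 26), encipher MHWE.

JSRN

M(12): 19·12+15=243≡9 → J
H(7): 19·7+15=148≡18 → S
W(22): 19·22+15=433≡17 → R
E(4): 19·4+15=91≡13 → N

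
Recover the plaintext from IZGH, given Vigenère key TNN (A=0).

Repeat the key across the ciphertext: TNNT
I(8)−T(19): -11≡15 → P
Z(25)−N(13): 12 → M
G(6)−N(13): -7≡19 → T
H(7)−T(19): -12≡14 → O

PMTO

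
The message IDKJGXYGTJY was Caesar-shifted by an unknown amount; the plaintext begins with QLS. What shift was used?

From the crib: I(8)−Q(16)=-8≡18, so the shift is 18.

18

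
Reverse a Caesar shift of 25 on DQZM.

D(3): 3−25=-22≡4 → E
Q(16): 16−25=-9≡17 → R
Z(25): 25−25=0 → A
M(12): 12−25=-13≡13 → N

ERAN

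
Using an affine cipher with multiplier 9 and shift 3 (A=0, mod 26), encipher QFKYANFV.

Q(16): 9·16+3=147≡17 → R
F(5): 9·5+3=48≡22 → W
K(10): 9·10+3=93≡15 → P
Y(24): 9·24+3=219≡11 → L
A(0): 9·0+3=3 → D
N(13): 9·13+3=120≡16 → Q
F(5): 9·5+3=48≡22 → W
V(21): 9·21+3=192≡10 → K

RWPLDQWK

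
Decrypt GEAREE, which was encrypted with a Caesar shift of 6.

G(6): 6−6=0 → A
E(4): 4−6=-2≡24 → Y
A(0): 0−6=-6≡20 → U
R(17): 17−6=11 → L
E(4): 4−6=-2≡24 → Y
E(4): 4−6=-2≡24 → Y

AYULYY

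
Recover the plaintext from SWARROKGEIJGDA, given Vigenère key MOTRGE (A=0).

Repeat the key across the ciphertext: MOTRGEMOTRGEMO
S(18)−M(12): 6 → G
W(22)−O(14): 8 → I
A(0)−T(19): -19≡7 → H
R(17)−R(17): 0 → A
R(17)−G(6): 11 → L
O(14)−E(4): 10 → K
K(10)−M(12): -2≡24 → Y
G(6)−O(14): -8≡18 → S
E(4)−T(19): -15≡11 → L
I(8)−R(17): -9≡17 → R
J(9)−G(6): 3 → D
G(6)−E(4): 2 → C
D(3)−M(12): -9≡17 → R
A(0)−O(14): -14≡12 → M

GIHALKYSLRDCRM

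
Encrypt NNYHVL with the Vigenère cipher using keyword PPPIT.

Repeat the key across the message: PPPITP
N(13)+P(15): 28≡2 → C
N(13)+P(15): 28≡2 → C
Y(24)+P(15): 39≡13 → N
H(7)+I(8): 15 → P
V(21)+T(19): 40≡14 → O
L(11)+P(15): 26≡0 → A

CCNPOA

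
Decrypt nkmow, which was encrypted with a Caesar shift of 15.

n(13): 13−15=-2≡24 → y
k(10): 10−15=-5≡21 → v
m(12): 12−15=-3≡23 → x
o(14): 14−15=-1≡25 → z
w(22): 22−15=7 → h

yvxzh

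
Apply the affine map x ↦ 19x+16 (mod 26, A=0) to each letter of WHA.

W(22): 19·22+16=434≡18 → S
H(7): 19·7+16=149≡19 → T
A(0): 19·0+16=16 → Q

STQ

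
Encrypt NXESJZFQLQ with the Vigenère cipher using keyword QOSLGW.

Repeat the key across the message: QOSLGWQOSL
N(13)+Q(16): 29≡3 → D
X(23)+O(14): 37≡11 → L
E(4)+S(18): 22 → W
S(18)+L(11): 29≡3 → D
J(9)+G(6): 15 → P
Z(25)+W(22): 47≡21 → V
F(5)+Q(16): 21 → V
Q(16)+O(14): 30≡4 → E
L(11)+S(18): 29≡3 → D
Q(16)+L(11): 27≡1 → B

DLWDPVVEDB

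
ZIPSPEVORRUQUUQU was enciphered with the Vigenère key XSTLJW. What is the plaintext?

Repeat the key across the ciphertext: XSTLJWXSTLJWXSTL
Z(25)−X(23): 2 → C
I(8)−S(18): -10≡16 → Q
P(15)−T(19): -4≡22 → W
S(18)−L(11): 7 → H
P(15)−J(9): 6 → G
E(4)−W(22): -18≡8 → I
V(21)−X(23): -2≡24 → Y
O(14)−S(18): -4≡22 → W
R(17)−T(19): -2≡24 → Y
R(17)−L(11): 6 → G
U(20)−J(9): 11 → L
Q(16)−W(22): -6≡20 → U
U(20)−X(23): -3≡23 → X
U(20)−S(18): 2 → C
Q(16)−T(19): -3≡23 → X
U(20)−L(11): 9 → J

CQWHGIYWYGLUXCXJ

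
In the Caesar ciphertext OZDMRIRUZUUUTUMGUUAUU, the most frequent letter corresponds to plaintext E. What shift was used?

16

The most frequent ciphertext letter is U (appears 9 times).
U is position 20; E is position 4.
Shift = 16.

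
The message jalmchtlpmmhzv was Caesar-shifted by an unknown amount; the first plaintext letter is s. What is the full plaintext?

sjuvlqcuyvvqie

From the crib: j(9)−s(18)=-9≡17, so the shift is 17.
Subtract 17 from each ciphertext letter:
j(9): 9−17=-8≡18 → s
a(0): 0−17=-17≡9 → j
l(11): 11−17=-6≡20 → u
m(12): 12−17=-5≡21 → v
c(2): 2−17=-15≡11 → l
h(7): 7−17=-10≡16 → q
t(19): 19−17=2 → c
l(11): 11−17=-6≡20 → u
p(15): 15−17=-2≡24 → y
m(12): 12−17=-5≡21 → v
m(12): 12−17=-5≡21 → v
h(7): 7−17=-10≡16 → q
z(25): 25−17=8 → i
v(21): 21−17=4 → e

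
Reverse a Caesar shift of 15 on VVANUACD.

GGLYFLNO

V(21): 21−15=6 → G
V(21): 21−15=6 → G
A(0): 0−15=-15≡11 → L
N(13): 13−15=-2≡24 → Y
U(20): 20−15=5 → F
A(0): 0−15=-15≡11 → L
C(2): 2−15=-13≡13 → N
D(3): 3−15=-12≡14 → O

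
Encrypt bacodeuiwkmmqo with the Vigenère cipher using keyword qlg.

Repeat the key across the message: qlgqlgqlgqlgql
b(1)+q(16): 17 → r
a(0)+l(11): 11 → l
c(2)+g(6): 8 → i
o(14)+q(16): 30≡4 → e
d(3)+l(11): 14 → o
e(4)+g(6): 10 → k
u(20)+q(16): 36≡10 → k
i(8)+l(11): 19 → t
w(22)+g(6): 28≡2 → c
k(10)+q(16): 26≡0 → a
m(12)+l(11): 23 → x
m(12)+g(6): 18 → s
q(16)+q(16): 32≡6 → g
o(14)+l(11): 25 → z

rlieokktcaxsgz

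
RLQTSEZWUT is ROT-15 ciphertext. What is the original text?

CWBEDPKHFE

R(17): 17−15=2 → C
L(11): 11−15=-4≡22 → W
Q(16): 16−15=1 → B
T(19): 19−15=4 → E
S(18): 18−15=3 → D
E(4): 4−15=-11≡15 → P
Z(25): 25−15=10 → K
W(22): 22−15=7 → H
U(20): 20−15=5 → F
T(19): 19−15=4 → E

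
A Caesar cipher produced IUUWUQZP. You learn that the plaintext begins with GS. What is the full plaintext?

From the crib: I(8)−G(6)=2, so the shift is 2.
Subtract 2 from each ciphertext letter:
I(8): 8−2=6 → G
U(20): 20−2=18 → S
U(20): 20−2=18 → S
W(22): 22−2=20 → U
U(20): 20−2=18 → S
Q(16): 16−2=14 → O
Z(25): 25−2=23 → X
P(15): 15−2=13 → N

GSSUSOXN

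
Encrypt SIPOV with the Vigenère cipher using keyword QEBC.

Repeat the key across the message: QEBCQ
S(18)+Q(16): 34≡8 → I
I(8)+E(4): 12 → M
P(15)+B(1): 16 → Q
O(14)+C(2): 16 → Q
V(21)+Q(16): 37≡11 → L

IMQQL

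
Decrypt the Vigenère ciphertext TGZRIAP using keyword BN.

Repeat the key across the ciphertext: BNBNBNB
T(19)−B(1): 18 → S
G(6)−N(13): -7≡19 → T
Z(25)−B(1): 24 → Y
R(17)−N(13): 4 → E
I(8)−B(1): 7 → H
A(0)−N(13): -13≡13 → N
P(15)−B(1): 14 → O

STYEHNO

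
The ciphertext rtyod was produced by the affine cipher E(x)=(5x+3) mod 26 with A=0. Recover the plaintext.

iyzxa

The inverse of 5 mod 26 is 21, since 5·21=105≡1. Apply D(y)=21·(y−3) mod 26:
r(17): 21·(17−3)=294≡8 → i
t(19): 21·(19−3)=336≡24 → y
y(24): 21·(24−3)=441≡25 → z
o(14): 21·(14−3)=231≡23 → x
d(3): 21·(3−3)=0 → a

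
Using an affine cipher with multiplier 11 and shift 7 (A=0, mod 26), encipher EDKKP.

E(4): 11·4+7=51≡25 → Z
D(3): 11·3+7=40≡14 → O
K(10): 11·10+7=117≡13 → N
K(10): 11·10+7=117≡13 → N
P(15): 11·15+7=172≡16 → Q

ZONNQ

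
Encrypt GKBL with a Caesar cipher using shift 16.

G(6): 6+16=22 → W
K(10): 10+16=26≡0 → A
B(1): 1+16=17 → R
L(11): 11+16=27≡1 → B

WARB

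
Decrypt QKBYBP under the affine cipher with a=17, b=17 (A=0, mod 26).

DVWFWG

The inverse of 17 mod 26 is 23, since 17·23=391≡1. Apply D(y)=23·(y−17) mod 26:
Q(16): 23·(16−17)=-23≡3 → D
K(10): 23·(10−17)=-161≡21 → V
B(1): 23·(1−17)=-368≡22 → W
Y(24): 23·(24−17)=161≡5 → F
B(1): 23·(1−17)=-368≡22 → W
P(15): 23·(15−17)=-46≡6 → G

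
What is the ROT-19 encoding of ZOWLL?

SHPEE

Z(25): 25+19=44≡18 → S
O(14): 14+19=33≡7 → H
W(22): 22+19=41≡15 → P
L(11): 11+19=30≡4 → E
L(11): 11+19=30≡4 → E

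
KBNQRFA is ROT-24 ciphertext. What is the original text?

MDPSTHC

K(10): 10−24=-14≡12 → M
B(1): 1−24=-23≡3 → D
N(13): 13−24=-11≡15 → P
Q(16): 16−24=-8≡18 → S
R(17): 17−24=-7≡19 → T
F(5): 5−24=-19≡7 → H
A(0): 0−24=-24≡2 → C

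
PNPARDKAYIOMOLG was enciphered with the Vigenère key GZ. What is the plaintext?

JOJBLEEBSJINIMA

Repeat the key across the ciphertext: GZGZGZGZGZGZGZG
P(15)−G(6): 9 → J
N(13)−Z(25): -12≡14 → O
P(15)−G(6): 9 → J
A(0)−Z(25): -25≡1 → B
R(17)−G(6): 11 → L
D(3)−Z(25): -22≡4 → E
K(10)−G(6): 4 → E
A(0)−Z(25): -25≡1 → B
Y(24)−G(6): 18 → S
I(8)−Z(25): -17≡9 → J
O(14)−G(6): 8 → I
M(12)−Z(25): -13≡13 → N
O(14)−G(6): 8 → I
L(11)−Z(25): -14≡12 → M
G(6)−G(6): 0 → A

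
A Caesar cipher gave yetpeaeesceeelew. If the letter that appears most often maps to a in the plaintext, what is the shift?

4

The most frequent ciphertext letter is e (appears 8 times).
e is position 4; a is position 0.
Shift = 4.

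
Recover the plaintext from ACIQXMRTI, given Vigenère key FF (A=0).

VXDLSHMOD

Repeat the key across the ciphertext: FFFFFFFFF
A(0)−F(5): -5≡21 → V
C(2)−F(5): -3≡23 → X
I(8)−F(5): 3 → D
Q(16)−F(5): 11 → L
X(23)−F(5): 18 → S
M(12)−F(5): 7 → H
R(17)−F(5): 12 → M
T(19)−F(5): 14 → O
I(8)−F(5): 3 → D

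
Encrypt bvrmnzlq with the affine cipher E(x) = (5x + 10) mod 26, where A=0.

b(1): 5·1+10=15 → p
v(21): 5·21+10=115≡11 → l
r(17): 5·17+10=95≡17 → r
m(12): 5·12+10=70≡18 → s
n(13): 5·13+10=75≡23 → x
z(25): 5·25+10=135≡5 → f
l(11): 5·11+10=65≡13 → n
q(16): 5·16+10=90≡12 → m

plrsxfnm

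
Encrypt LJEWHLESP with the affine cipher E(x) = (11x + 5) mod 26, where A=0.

WAXNEWXVO

L(11): 11·11+5=126≡22 → W
J(9): 11·9+5=104≡0 → A
E(4): 11·4+5=49≡23 → X
W(22): 11·22+5=247≡13 → N
H(7): 11·7+5=82≡4 → E
L(11): 11·11+5=126≡22 → W
E(4): 11·4+5=49≡23 → X
S(18): 11·18+5=203≡21 → V
P(15): 11·15+5=170≡14 → O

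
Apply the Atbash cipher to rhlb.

r(17) → i(8)
h(7) → s(18)
l(11) → o(14)
b(1) → y(24)

isoy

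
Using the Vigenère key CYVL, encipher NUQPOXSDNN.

PSLAQVNOPL

Repeat the key across the message: CYVLCYVLCY
N(13)+C(2): 15 → P
U(20)+Y(24): 44≡18 → S
Q(16)+V(21): 37≡11 → L
P(15)+L(11): 26≡0 → A
O(14)+C(2): 16 → Q
X(23)+Y(24): 47≡21 → V
S(18)+V(21): 39≡13 → N
D(3)+L(11): 14 → O
N(13)+C(2): 15 → P
N(13)+Y(24): 37≡11 → L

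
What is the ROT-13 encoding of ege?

rtr

e(4): 4+13=17 → r
g(6): 6+13=19 → t
e(4): 4+13=17 → r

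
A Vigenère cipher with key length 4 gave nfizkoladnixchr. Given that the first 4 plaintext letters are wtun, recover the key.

Subtract each crib letter from the matching ciphertext letter (mod 26):
n(13)−w(22)=-9≡17 → r
f(5)−t(19)=-14≡12 → m
i(8)−u(20)=-12≡14 → o
z(25)−n(13)=12 → m

rmom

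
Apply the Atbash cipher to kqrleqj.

k(10) → p(15)
q(16) → j(9)
r(17) → i(8)
l(11) → o(14)
e(4) → v(21)
q(16) → j(9)
j(9) → q(16)

pjiovjq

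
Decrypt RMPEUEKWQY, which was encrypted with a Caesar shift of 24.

R(17): 17−24=-7≡19 → T
M(12): 12−24=-12≡14 → O
P(15): 15−24=-9≡17 → R
E(4): 4−24=-20≡6 → G
U(20): 20−24=-4≡22 → W
E(4): 4−24=-20≡6 → G
K(10): 10−24=-14≡12 → M
W(22): 22−24=-2≡24 → Y
Q(16): 16−24=-8≡18 → S
Y(24): 24−24=0 → A

TORGWGMYSA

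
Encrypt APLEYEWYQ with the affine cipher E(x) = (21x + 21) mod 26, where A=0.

VYSBFBPFT

A(0): 21·0+21=21 → V
P(15): 21·15+21=336≡24 → Y
L(11): 21·11+21=252≡18 → S
E(4): 21·4+21=105≡1 → B
Y(24): 21·24+21=525≡5 → F
E(4): 21·4+21=105≡1 → B
W(22): 21·22+21=483≡15 → P
Y(24): 21·24+21=525≡5 → F
Q(16): 21·16+21=357≡19 → T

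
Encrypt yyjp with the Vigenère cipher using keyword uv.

stdk

Repeat the key across the message: uvuv
y(24)+u(20): 44≡18 → s
y(24)+v(21): 45≡19 → t
j(9)+u(20): 29≡3 → d
p(15)+v(21): 36≡10 → k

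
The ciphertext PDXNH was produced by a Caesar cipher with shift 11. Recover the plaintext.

P(15): 15−11=4 → E
D(3): 3−11=-8≡18 → S
X(23): 23−11=12 → M
N(13): 13−11=2 → C
H(7): 7−11=-4≡22 → W

ESMCW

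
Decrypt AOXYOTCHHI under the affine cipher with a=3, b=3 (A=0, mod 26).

ZVYHVORKKT

The inverse of 3 mod 26 is 9, since 3·9=27≡1. Apply D(y)=9·(y−3) mod 26:
A(0): 9·(0−3)=-27≡25 → Z
O(14): 9·(14−3)=99≡21 → V
X(23): 9·(23−3)=180≡24 → Y
Y(24): 9·(24−3)=189≡7 → H
O(14): 9·(14−3)=99≡21 → V
T(19): 9·(19−3)=144≡14 → O
C(2): 9·(2−3)=-9≡17 → R
H(7): 9·(7−3)=36≡10 → K
H(7): 9·(7−3)=36≡10 → K
I(8): 9·(8−3)=45≡19 → T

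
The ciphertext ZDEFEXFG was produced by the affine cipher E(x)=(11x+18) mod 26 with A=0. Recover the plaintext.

DBUNURNG

The inverse of 11 mod 26 is 19, since 11·19=209≡1. Apply D(y)=19·(y−18) mod 26:
Z(25): 19·(25−18)=133≡3 → D
D(3): 19·(3−18)=-285≡1 → B
E(4): 19·(4−18)=-266≡20 → U
F(5): 19·(5−18)=-247≡13 → N
E(4): 19·(4−18)=-266≡20 → U
X(23): 19·(23−18)=95≡17 → R
F(5): 19·(5−18)=-247≡13 → N
G(6): 19·(6−18)=-228≡6 → G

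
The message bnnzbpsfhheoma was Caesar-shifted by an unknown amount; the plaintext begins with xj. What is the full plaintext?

From the crib: b(1)−x(23)=-22≡4, so the shift is 4.
Subtract 4 from each ciphertext letter:
b(1): 1−4=-3≡23 → x
n(13): 13−4=9 → j
n(13): 13−4=9 → j
z(25): 25−4=21 → v
b(1): 1−4=-3≡23 → x
p(15): 15−4=11 → l
s(18): 18−4=14 → o
f(5): 5−4=1 → b
h(7): 7−4=3 → d
h(7): 7−4=3 → d
e(4): 4−4=0 → a
o(14): 14−4=10 → k
m(12): 12−4=8 → i
a(0): 0−4=-4≡22 → w

xjjvxlobddakiw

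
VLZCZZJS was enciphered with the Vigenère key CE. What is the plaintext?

THXYXVHO

Repeat the key across the ciphertext: CECECECE
V(21)−C(2): 19 → T
L(11)−E(4): 7 → H
Z(25)−C(2): 23 → X
C(2)−E(4): -2≡24 → Y
Z(25)−C(2): 23 → X
Z(25)−E(4): 21 → V
J(9)−C(2): 7 → H
S(18)−E(4): 14 → O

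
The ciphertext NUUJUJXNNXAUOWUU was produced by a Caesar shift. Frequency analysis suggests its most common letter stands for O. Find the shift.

6

The most frequent ciphertext letter is U (appears 6 times).
U is position 20; O is position 14.
Shift = 6.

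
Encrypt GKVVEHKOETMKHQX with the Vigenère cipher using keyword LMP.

Repeat the key across the message: LMPLMPLMPLMPLMP
G(6)+L(11): 17 → R
K(10)+M(12): 22 → W
V(21)+P(15): 36≡10 → K
V(21)+L(11): 32≡6 → G
E(4)+M(12): 16 → Q
H(7)+P(15): 22 → W
K(10)+L(11): 21 → V
O(14)+M(12): 26≡0 → A
E(4)+P(15): 19 → T
T(19)+L(11): 30≡4 → E
M(12)+M(12): 24 → Y
K(10)+P(15): 25 → Z
H(7)+L(11): 18 → S
Q(16)+M(12): 28≡2 → C
X(23)+P(15): 38≡12 → M

RWKGQWVATEYZSCM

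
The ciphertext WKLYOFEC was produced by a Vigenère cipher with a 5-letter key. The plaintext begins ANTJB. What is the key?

WXSPN

Subtract each crib letter from the matching ciphertext letter (mod 26):
W(22)−A(0)=22 → W
K(10)−N(13)=-3≡23 → X
L(11)−T(19)=-8≡18 → S
Y(24)−J(9)=15 → P
O(14)−B(1)=13 → N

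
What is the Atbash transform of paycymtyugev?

kzbxbngbftve

p(15) → k(10)
a(0) → z(25)
y(24) → b(1)
c(2) → x(23)
y(24) → b(1)
m(12) → n(13)
t(19) → g(6)
y(24) → b(1)
u(20) → f(5)
g(6) → t(19)
e(4) → v(21)
v(21) → e(4)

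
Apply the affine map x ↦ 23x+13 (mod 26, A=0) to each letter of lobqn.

l(11): 23·11+13=266≡6 → g
o(14): 23·14+13=335≡23 → x
b(1): 23·1+13=36≡10 → k
q(16): 23·16+13=381≡17 → r
n(13): 23·13+13=312≡0 → a

gxkra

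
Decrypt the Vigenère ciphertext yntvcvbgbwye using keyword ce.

wjrrarzczswa

Repeat the key across the ciphertext: cececececece
y(24)−c(2): 22 → w
n(13)−e(4): 9 → j
t(19)−c(2): 17 → r
v(21)−e(4): 17 → r
c(2)−c(2): 0 → a
v(21)−e(4): 17 → r
b(1)−c(2): -1≡25 → z
g(6)−e(4): 2 → c
b(1)−c(2): -1≡25 → z
w(22)−e(4): 18 → s
y(24)−c(2): 22 → w
e(4)−e(4): 0 → a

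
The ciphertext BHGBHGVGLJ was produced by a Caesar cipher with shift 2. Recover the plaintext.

B(1): 1−2=-1≡25 → Z
H(7): 7−2=5 → F
G(6): 6−2=4 → E
B(1): 1−2=-1≡25 → Z
H(7): 7−2=5 → F
G(6): 6−2=4 → E
V(21): 21−2=19 → T
G(6): 6−2=4 → E
L(11): 11−2=9 → J
J(9): 9−2=7 → H

ZFEZFETEJH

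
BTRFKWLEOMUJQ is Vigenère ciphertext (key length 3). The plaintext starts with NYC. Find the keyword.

Subtract each crib letter from the matching ciphertext letter (mod 26):
B(1)−N(13)=-12≡14 → O
T(19)−Y(24)=-5≡21 → V
R(17)−C(2)=15 → P

OVP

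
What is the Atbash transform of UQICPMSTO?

U(20) → F(5)
Q(16) → J(9)
I(8) → R(17)
C(2) → X(23)
P(15) → K(10)
M(12) → N(13)
S(18) → H(7)
T(19) → G(6)
O(14) → L(11)

FJRXKNHGL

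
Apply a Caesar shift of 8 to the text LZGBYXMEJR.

L(11): 11+8=19 → T
Z(25): 25+8=33≡7 → H
G(6): 6+8=14 → O
B(1): 1+8=9 → J
Y(24): 24+8=32≡6 → G
X(23): 23+8=31≡5 → F
M(12): 12+8=20 → U
E(4): 4+8=12 → M
J(9): 9+8=17 → R
R(17): 17+8=25 → Z

THOJGFUMRZ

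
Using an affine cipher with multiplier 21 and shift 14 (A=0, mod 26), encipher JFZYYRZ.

J(9): 21·9+14=203≡21 → V
F(5): 21·5+14=119≡15 → P
Z(25): 21·25+14=539≡19 → T
Y(24): 21·24+14=518≡24 → Y
Y(24): 21·24+14=518≡24 → Y
R(17): 21·17+14=371≡7 → H
Z(25): 21·25+14=539≡19 → T

VPTYYHT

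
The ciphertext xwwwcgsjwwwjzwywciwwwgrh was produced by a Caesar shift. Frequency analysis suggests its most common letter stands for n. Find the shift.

The most frequent ciphertext letter is w (appears 11 times).
w is position 22; n is position 13.
Shift = 9.

9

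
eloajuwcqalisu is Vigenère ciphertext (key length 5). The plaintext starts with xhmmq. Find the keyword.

Subtract each crib letter from the matching ciphertext letter (mod 26):
e(4)−x(23)=-19≡7 → h
l(11)−h(7)=4 → e
o(14)−m(12)=2 → c
a(0)−m(12)=-12≡14 → o
j(9)−q(16)=-7≡19 → t

hecot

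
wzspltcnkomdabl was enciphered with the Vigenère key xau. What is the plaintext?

zzyslzfnqrmjdbr

Repeat the key across the ciphertext: xauxauxauxauxau
w(22)−x(23): -1≡25 → z
z(25)−a(0): 25 → z
s(18)−u(20): -2≡24 → y
p(15)−x(23): -8≡18 → s
l(11)−a(0): 11 → l
t(19)−u(20): -1≡25 → z
c(2)−x(23): -21≡5 → f
n(13)−a(0): 13 → n
k(10)−u(20): -10≡16 → q
o(14)−x(23): -9≡17 → r
m(12)−a(0): 12 → m
d(3)−u(20): -17≡9 → j
a(0)−x(23): -23≡3 → d
b(1)−a(0): 1 → b
l(11)−u(20): -9≡17 → r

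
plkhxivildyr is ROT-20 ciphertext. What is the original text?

p(15): 15−20=-5≡21 → v
l(11): 11−20=-9≡17 → r
k(10): 10−20=-10≡16 → q
h(7): 7−20=-13≡13 → n
x(23): 23−20=3 → d
i(8): 8−20=-12≡14 → o
v(21): 21−20=1 → b
i(8): 8−20=-12≡14 → o
l(11): 11−20=-9≡17 → r
d(3): 3−20=-17≡9 → j
y(24): 24−20=4 → e
r(17): 17−20=-3≡23 → x

vrqndoborjex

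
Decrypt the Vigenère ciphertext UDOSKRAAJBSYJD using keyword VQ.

Repeat the key across the ciphertext: VQVQVQVQVQVQVQ
U(20)−V(21): -1≡25 → Z
D(3)−Q(16): -13≡13 → N
O(14)−V(21): -7≡19 → T
S(18)−Q(16): 2 → C
K(10)−V(21): -11≡15 → P
R(17)−Q(16): 1 → B
A(0)−V(21): -21≡5 → F
A(0)−Q(16): -16≡10 → K
J(9)−V(21): -12≡14 → O
B(1)−Q(16): -15≡11 → L
S(18)−V(21): -3≡23 → X
Y(24)−Q(16): 8 → I
J(9)−V(21): -12≡14 → O
D(3)−Q(16): -13≡13 → N

ZNTCPBFKOLXION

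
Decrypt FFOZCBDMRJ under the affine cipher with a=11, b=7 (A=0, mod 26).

OODEJQCRIM

The inverse of 11 mod 26 is 19, since 11·19=209≡1. Apply D(y)=19·(y−7) mod 26:
F(5): 19·(5−7)=-38≡14 → O
F(5): 19·(5−7)=-38≡14 → O
O(14): 19·(14−7)=133≡3 → D
Z(25): 19·(25−7)=342≡4 → E
C(2): 19·(2−7)=-95≡9 → J
B(1): 19·(1−7)=-114≡16 → Q
D(3): 19·(3−7)=-76≡2 → C
M(12): 19·(12−7)=95≡17 → R
R(17): 19·(17−7)=190≡8 → I
J(9): 19·(9−7)=38≡12 → M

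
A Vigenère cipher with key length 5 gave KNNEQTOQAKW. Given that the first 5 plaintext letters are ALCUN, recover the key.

KCLKD

Subtract each crib letter from the matching ciphertext letter (mod 26):
K(10)−A(0)=10 → K
N(13)−L(11)=2 → C
N(13)−C(2)=11 → L
E(4)−U(20)=-16≡10 → K
Q(16)−N(13)=3 → D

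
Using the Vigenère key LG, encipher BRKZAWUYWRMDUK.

MXVFLCFEHXXJFQ

Repeat the key across the message: LGLGLGLGLGLGLG
B(1)+L(11): 12 → M
R(17)+G(6): 23 → X
K(10)+L(11): 21 → V
Z(25)+G(6): 31≡5 → F
A(0)+L(11): 11 → L
W(22)+G(6): 28≡2 → C
U(20)+L(11): 31≡5 → F
Y(24)+G(6): 30≡4 → E
W(22)+L(11): 33≡7 → H
R(17)+G(6): 23 → X
M(12)+L(11): 23 → X
D(3)+G(6): 9 → J
U(20)+L(11): 31≡5 → F
K(10)+G(6): 16 → Q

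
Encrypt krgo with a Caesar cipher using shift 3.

k(10): 10+3=13 → n
r(17): 17+3=20 → u
g(6): 6+3=9 → j
o(14): 14+3=17 → r

nujr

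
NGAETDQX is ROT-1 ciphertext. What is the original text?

N(13): 13−1=12 → M
G(6): 6−1=5 → F
A(0): 0−1=-1≡25 → Z
E(4): 4−1=3 → D
T(19): 19−1=18 → S
D(3): 3−1=2 → C
Q(16): 16−1=15 → P
X(23): 23−1=22 → W

MFZDSCPW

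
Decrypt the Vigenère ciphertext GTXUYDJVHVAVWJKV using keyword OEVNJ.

SPCHPPFAUMMRBWBH

Repeat the key across the ciphertext: OEVNJOEVNJOEVNJO
G(6)−O(14): -8≡18 → S
T(19)−E(4): 15 → P
X(23)−V(21): 2 → C
U(20)−N(13): 7 → H
Y(24)−J(9): 15 → P
D(3)−O(14): -11≡15 → P
J(9)−E(4): 5 → F
V(21)−V(21): 0 → A
H(7)−N(13): -6≡20 → U
V(21)−J(9): 12 → M
A(0)−O(14): -14≡12 → M
V(21)−E(4): 17 → R
W(22)−V(21): 1 → B
J(9)−N(13): -4≡22 → W
K(10)−J(9): 1 → B
V(21)−O(14): 7 → H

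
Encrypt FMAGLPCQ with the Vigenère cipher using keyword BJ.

Repeat the key across the message: BJBJBJBJ
F(5)+B(1): 6 → G
M(12)+J(9): 21 → V
A(0)+B(1): 1 → B
G(6)+J(9): 15 → P
L(11)+B(1): 12 → M
P(15)+J(9): 24 → Y
C(2)+B(1): 3 → D
Q(16)+J(9): 25 → Z

GVBPMYDZ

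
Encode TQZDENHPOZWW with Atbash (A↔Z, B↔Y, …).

GJAWVMSKLADD

T(19) → G(6)
Q(16) → J(9)
Z(25) → A(0)
D(3) → W(22)
E(4) → V(21)
N(13) → M(12)
H(7) → S(18)
P(15) → K(10)
O(14) → L(11)
Z(25) → A(0)
W(22) → D(3)
W(22) → D(3)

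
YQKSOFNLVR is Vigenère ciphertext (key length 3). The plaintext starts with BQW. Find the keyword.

XAO

Subtract each crib letter from the matching ciphertext letter (mod 26):
Y(24)−B(1)=23 → X
Q(16)−Q(16)=0 → A
K(10)−W(22)=-12≡14 → O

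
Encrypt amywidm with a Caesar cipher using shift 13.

nzljvqz

a(0): 0+13=13 → n
m(12): 12+13=25 → z
y(24): 24+13=37≡11 → l
w(22): 22+13=35≡9 → j
i(8): 8+13=21 → v
d(3): 3+13=16 → q
m(12): 12+13=25 → z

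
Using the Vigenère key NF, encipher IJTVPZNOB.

Repeat the key across the message: NFNFNFNFN
I(8)+N(13): 21 → V
J(9)+F(5): 14 → O
T(19)+N(13): 32≡6 → G
V(21)+F(5): 26≡0 → A
P(15)+N(13): 28≡2 → C
Z(25)+F(5): 30≡4 → E
N(13)+N(13): 26≡0 → A
O(14)+F(5): 19 → T
B(1)+N(13): 14 → O

VOGACEATO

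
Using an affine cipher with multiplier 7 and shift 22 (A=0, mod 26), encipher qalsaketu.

q(16): 7·16+22=134≡4 → e
a(0): 7·0+22=22 → w
l(11): 7·11+22=99≡21 → v
s(18): 7·18+22=148≡18 → s
a(0): 7·0+22=22 → w
k(10): 7·10+22=92≡14 → o
e(4): 7·4+22=50≡24 → y
t(19): 7·19+22=155≡25 → z
u(20): 7·20+22=162≡6 → g

ewvswoyzg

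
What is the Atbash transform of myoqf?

nblju

m(12) → n(13)
y(24) → b(1)
o(14) → l(11)
q(16) → j(9)
f(5) → u(20)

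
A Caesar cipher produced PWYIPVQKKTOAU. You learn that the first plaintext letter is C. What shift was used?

13

From the crib: P(15)−C(2)=13, so the shift is 13.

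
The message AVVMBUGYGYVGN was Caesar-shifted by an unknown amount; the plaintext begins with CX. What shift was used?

24

From the crib: A(0)−C(2)=-2≡24, so the shift is 24.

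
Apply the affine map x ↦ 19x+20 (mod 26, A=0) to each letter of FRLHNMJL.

F(5): 19·5+20=115≡11 → L
R(17): 19·17+20=343≡5 → F
L(11): 19·11+20=229≡21 → V
H(7): 19·7+20=153≡23 → X
N(13): 19·13+20=267≡7 → H
M(12): 19·12+20=248≡14 → O
J(9): 19·9+20=191≡9 → J
L(11): 19·11+20=229≡21 → V

LFVXHOJV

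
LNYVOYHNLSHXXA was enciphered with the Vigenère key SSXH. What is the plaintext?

TVBOWGKGTAKQFI

Repeat the key across the ciphertext: SSXHSSXHSSXHSS
L(11)−S(18): -7≡19 → T
N(13)−S(18): -5≡21 → V
Y(24)−X(23): 1 → B
V(21)−H(7): 14 → O
O(14)−S(18): -4≡22 → W
Y(24)−S(18): 6 → G
H(7)−X(23): -16≡10 → K
N(13)−H(7): 6 → G
L(11)−S(18): -7≡19 → T
S(18)−S(18): 0 → A
H(7)−X(23): -16≡10 → K
X(23)−H(7): 16 → Q
X(23)−S(18): 5 → F
A(0)−S(18): -18≡8 → I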